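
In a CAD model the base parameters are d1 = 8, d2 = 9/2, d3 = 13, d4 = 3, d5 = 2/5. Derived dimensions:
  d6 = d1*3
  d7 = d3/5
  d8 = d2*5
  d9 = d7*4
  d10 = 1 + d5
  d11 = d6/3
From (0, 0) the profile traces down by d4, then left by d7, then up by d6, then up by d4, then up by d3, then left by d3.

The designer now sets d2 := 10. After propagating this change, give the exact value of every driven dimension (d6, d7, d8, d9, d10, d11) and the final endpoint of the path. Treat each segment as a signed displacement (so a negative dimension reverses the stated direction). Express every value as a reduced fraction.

Apply edit: d2 := 10
  d6 = d1*3 = 24
  d7 = d3/5 = 13/5
  d8 = d2*5 = 50
  d9 = d7*4 = 52/5
  d10 = 1 + d5 = 7/5
  d11 = d6/3 = 8
Walk from origin (0, 0):
  seg 1: down by d4 = 3 → (0, -3)
  seg 2: left by d7 = 13/5 → (-13/5, -3)
  seg 3: up by d6 = 24 → (-13/5, 21)
  seg 4: up by d4 = 3 → (-13/5, 24)
  seg 5: up by d3 = 13 → (-13/5, 37)
  seg 6: left by d3 = 13 → (-78/5, 37)

d6 = 24
d7 = 13/5
d8 = 50
d9 = 52/5
d10 = 7/5
d11 = 8
endpoint = (-78/5, 37)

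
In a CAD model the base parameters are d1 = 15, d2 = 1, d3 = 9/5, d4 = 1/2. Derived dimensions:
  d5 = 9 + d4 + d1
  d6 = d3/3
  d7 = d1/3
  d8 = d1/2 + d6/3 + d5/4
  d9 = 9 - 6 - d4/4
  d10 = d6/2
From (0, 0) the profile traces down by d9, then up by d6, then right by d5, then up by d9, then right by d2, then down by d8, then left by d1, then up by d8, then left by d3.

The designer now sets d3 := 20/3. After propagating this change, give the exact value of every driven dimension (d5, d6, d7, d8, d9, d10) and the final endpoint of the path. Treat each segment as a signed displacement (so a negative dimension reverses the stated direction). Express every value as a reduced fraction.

Apply edit: d3 := 20/3
  d5 = 9 + d4 + d1 = 49/2
  d6 = d3/3 = 20/9
  d7 = d1/3 = 5
  d8 = d1/2 + d6/3 + d5/4 = 3103/216
  d9 = 9 - 6 - d4/4 = 23/8
  d10 = d6/2 = 10/9
Walk from origin (0, 0):
  seg 1: down by d9 = 23/8 → (0, -23/8)
  seg 2: up by d6 = 20/9 → (0, -47/72)
  seg 3: right by d5 = 49/2 → (49/2, -47/72)
  seg 4: up by d9 = 23/8 → (49/2, 20/9)
  seg 5: right by d2 = 1 → (51/2, 20/9)
  seg 6: down by d8 = 3103/216 → (51/2, -2623/216)
  seg 7: left by d1 = 15 → (21/2, -2623/216)
  seg 8: up by d8 = 3103/216 → (21/2, 20/9)
  seg 9: left by d3 = 20/3 → (23/6, 20/9)

d5 = 49/2
d6 = 20/9
d7 = 5
d8 = 3103/216
d9 = 23/8
d10 = 10/9
endpoint = (23/6, 20/9)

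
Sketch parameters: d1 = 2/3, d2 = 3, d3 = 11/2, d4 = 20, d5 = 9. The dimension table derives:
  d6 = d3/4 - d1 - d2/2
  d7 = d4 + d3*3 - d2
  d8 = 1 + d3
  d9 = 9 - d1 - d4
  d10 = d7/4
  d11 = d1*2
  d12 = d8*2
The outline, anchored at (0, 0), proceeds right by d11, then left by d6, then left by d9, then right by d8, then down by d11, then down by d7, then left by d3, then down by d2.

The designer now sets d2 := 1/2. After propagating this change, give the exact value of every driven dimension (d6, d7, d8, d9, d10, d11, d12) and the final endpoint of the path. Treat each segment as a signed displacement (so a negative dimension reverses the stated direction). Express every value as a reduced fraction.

d6 = 11/24
d7 = 36
d8 = 13/2
d9 = -35/3
d10 = 9
d11 = 4/3
d12 = 13
endpoint = (325/24, -227/6)

Apply edit: d2 := 1/2
  d6 = d3/4 - d1 - d2/2 = 11/24
  d7 = d4 + d3*3 - d2 = 36
  d8 = 1 + d3 = 13/2
  d9 = 9 - d1 - d4 = -35/3
  d10 = d7/4 = 9
  d11 = d1*2 = 4/3
  d12 = d8*2 = 13
Walk from origin (0, 0):
  seg 1: right by d11 = 4/3 → (4/3, 0)
  seg 2: left by d6 = 11/24 → (7/8, 0)
  seg 3: left by d9 = -35/3 → (301/24, 0)
  seg 4: right by d8 = 13/2 → (457/24, 0)
  seg 5: down by d11 = 4/3 → (457/24, -4/3)
  seg 6: down by d7 = 36 → (457/24, -112/3)
  seg 7: left by d3 = 11/2 → (325/24, -112/3)
  seg 8: down by d2 = 1/2 → (325/24, -227/6)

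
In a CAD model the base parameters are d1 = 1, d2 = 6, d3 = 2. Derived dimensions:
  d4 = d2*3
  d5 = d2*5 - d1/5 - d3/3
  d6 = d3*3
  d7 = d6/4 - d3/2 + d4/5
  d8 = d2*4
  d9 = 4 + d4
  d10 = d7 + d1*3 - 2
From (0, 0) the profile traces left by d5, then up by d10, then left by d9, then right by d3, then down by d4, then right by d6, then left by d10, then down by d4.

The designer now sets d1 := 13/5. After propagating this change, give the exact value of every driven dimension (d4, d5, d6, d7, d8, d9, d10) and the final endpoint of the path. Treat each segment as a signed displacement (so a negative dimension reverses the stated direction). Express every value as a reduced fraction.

d4 = 18
d5 = 2161/75
d6 = 6
d7 = 41/10
d8 = 24
d9 = 22
d10 = 99/10
endpoint = (-7907/150, -261/10)

Apply edit: d1 := 13/5
  d4 = d2*3 = 18
  d5 = d2*5 - d1/5 - d3/3 = 2161/75
  d6 = d3*3 = 6
  d7 = d6/4 - d3/2 + d4/5 = 41/10
  d8 = d2*4 = 24
  d9 = 4 + d4 = 22
  d10 = d7 + d1*3 - 2 = 99/10
Walk from origin (0, 0):
  seg 1: left by d5 = 2161/75 → (-2161/75, 0)
  seg 2: up by d10 = 99/10 → (-2161/75, 99/10)
  seg 3: left by d9 = 22 → (-3811/75, 99/10)
  seg 4: right by d3 = 2 → (-3661/75, 99/10)
  seg 5: down by d4 = 18 → (-3661/75, -81/10)
  seg 6: right by d6 = 6 → (-3211/75, -81/10)
  seg 7: left by d10 = 99/10 → (-7907/150, -81/10)
  seg 8: down by d4 = 18 → (-7907/150, -261/10)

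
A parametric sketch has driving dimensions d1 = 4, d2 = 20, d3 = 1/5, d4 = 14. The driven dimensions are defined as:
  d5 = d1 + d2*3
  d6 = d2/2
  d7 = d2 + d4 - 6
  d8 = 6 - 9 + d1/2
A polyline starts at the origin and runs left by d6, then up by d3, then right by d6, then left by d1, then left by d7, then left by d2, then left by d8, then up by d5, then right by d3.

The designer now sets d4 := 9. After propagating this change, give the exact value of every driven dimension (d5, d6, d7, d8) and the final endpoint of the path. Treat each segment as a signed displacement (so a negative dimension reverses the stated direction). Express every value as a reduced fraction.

d5 = 64
d6 = 10
d7 = 23
d8 = -1
endpoint = (-229/5, 321/5)

Apply edit: d4 := 9
  d5 = d1 + d2*3 = 64
  d6 = d2/2 = 10
  d7 = d2 + d4 - 6 = 23
  d8 = 6 - 9 + d1/2 = -1
Walk from origin (0, 0):
  seg 1: left by d6 = 10 → (-10, 0)
  seg 2: up by d3 = 1/5 → (-10, 1/5)
  seg 3: right by d6 = 10 → (0, 1/5)
  seg 4: left by d1 = 4 → (-4, 1/5)
  seg 5: left by d7 = 23 → (-27, 1/5)
  seg 6: left by d2 = 20 → (-47, 1/5)
  seg 7: left by d8 = -1 → (-46, 1/5)
  seg 8: up by d5 = 64 → (-46, 321/5)
  seg 9: right by d3 = 1/5 → (-229/5, 321/5)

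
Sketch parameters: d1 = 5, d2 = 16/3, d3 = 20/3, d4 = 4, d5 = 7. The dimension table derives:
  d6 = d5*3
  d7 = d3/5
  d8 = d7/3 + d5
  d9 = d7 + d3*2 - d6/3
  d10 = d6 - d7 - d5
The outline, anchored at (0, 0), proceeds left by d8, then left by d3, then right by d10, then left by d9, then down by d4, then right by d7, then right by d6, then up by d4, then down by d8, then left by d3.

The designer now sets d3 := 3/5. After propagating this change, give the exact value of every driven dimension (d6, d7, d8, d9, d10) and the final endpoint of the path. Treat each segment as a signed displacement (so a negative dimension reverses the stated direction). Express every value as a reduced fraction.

d6 = 21
d7 = 3/25
d8 = 176/25
d9 = -142/25
d10 = 347/25
endpoint = (811/25, -176/25)

Apply edit: d3 := 3/5
  d6 = d5*3 = 21
  d7 = d3/5 = 3/25
  d8 = d7/3 + d5 = 176/25
  d9 = d7 + d3*2 - d6/3 = -142/25
  d10 = d6 - d7 - d5 = 347/25
Walk from origin (0, 0):
  seg 1: left by d8 = 176/25 → (-176/25, 0)
  seg 2: left by d3 = 3/5 → (-191/25, 0)
  seg 3: right by d10 = 347/25 → (156/25, 0)
  seg 4: left by d9 = -142/25 → (298/25, 0)
  seg 5: down by d4 = 4 → (298/25, -4)
  seg 6: right by d7 = 3/25 → (301/25, -4)
  seg 7: right by d6 = 21 → (826/25, -4)
  seg 8: up by d4 = 4 → (826/25, 0)
  seg 9: down by d8 = 176/25 → (826/25, -176/25)
  seg 10: left by d3 = 3/5 → (811/25, -176/25)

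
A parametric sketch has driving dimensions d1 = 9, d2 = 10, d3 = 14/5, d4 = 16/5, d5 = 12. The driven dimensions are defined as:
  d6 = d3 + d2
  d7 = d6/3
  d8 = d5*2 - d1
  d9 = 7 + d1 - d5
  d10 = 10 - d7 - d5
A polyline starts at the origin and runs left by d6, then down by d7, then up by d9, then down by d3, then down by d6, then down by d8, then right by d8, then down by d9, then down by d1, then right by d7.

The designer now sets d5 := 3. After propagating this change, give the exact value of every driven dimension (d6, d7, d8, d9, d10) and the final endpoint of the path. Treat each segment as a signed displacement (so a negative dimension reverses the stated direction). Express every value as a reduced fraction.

Apply edit: d5 := 3
  d6 = d3 + d2 = 64/5
  d7 = d6/3 = 64/15
  d8 = d5*2 - d1 = -3
  d9 = 7 + d1 - d5 = 13
  d10 = 10 - d7 - d5 = 41/15
Walk from origin (0, 0):
  seg 1: left by d6 = 64/5 → (-64/5, 0)
  seg 2: down by d7 = 64/15 → (-64/5, -64/15)
  seg 3: up by d9 = 13 → (-64/5, 131/15)
  seg 4: down by d3 = 14/5 → (-64/5, 89/15)
  seg 5: down by d6 = 64/5 → (-64/5, -103/15)
  seg 6: down by d8 = -3 → (-64/5, -58/15)
  seg 7: right by d8 = -3 → (-79/5, -58/15)
  seg 8: down by d9 = 13 → (-79/5, -253/15)
  seg 9: down by d1 = 9 → (-79/5, -388/15)
  seg 10: right by d7 = 64/15 → (-173/15, -388/15)

d6 = 64/5
d7 = 64/15
d8 = -3
d9 = 13
d10 = 41/15
endpoint = (-173/15, -388/15)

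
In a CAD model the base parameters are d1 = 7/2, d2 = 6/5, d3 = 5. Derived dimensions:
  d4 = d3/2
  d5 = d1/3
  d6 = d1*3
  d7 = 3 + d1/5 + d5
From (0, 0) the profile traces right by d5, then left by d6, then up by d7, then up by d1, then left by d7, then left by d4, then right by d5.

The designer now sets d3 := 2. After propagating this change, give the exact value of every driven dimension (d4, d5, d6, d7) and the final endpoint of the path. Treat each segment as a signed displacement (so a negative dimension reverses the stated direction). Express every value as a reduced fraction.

Apply edit: d3 := 2
  d4 = d3/2 = 1
  d5 = d1/3 = 7/6
  d6 = d1*3 = 21/2
  d7 = 3 + d1/5 + d5 = 73/15
Walk from origin (0, 0):
  seg 1: right by d5 = 7/6 → (7/6, 0)
  seg 2: left by d6 = 21/2 → (-28/3, 0)
  seg 3: up by d7 = 73/15 → (-28/3, 73/15)
  seg 4: up by d1 = 7/2 → (-28/3, 251/30)
  seg 5: left by d7 = 73/15 → (-71/5, 251/30)
  seg 6: left by d4 = 1 → (-76/5, 251/30)
  seg 7: right by d5 = 7/6 → (-421/30, 251/30)

d4 = 1
d5 = 7/6
d6 = 21/2
d7 = 73/15
endpoint = (-421/30, 251/30)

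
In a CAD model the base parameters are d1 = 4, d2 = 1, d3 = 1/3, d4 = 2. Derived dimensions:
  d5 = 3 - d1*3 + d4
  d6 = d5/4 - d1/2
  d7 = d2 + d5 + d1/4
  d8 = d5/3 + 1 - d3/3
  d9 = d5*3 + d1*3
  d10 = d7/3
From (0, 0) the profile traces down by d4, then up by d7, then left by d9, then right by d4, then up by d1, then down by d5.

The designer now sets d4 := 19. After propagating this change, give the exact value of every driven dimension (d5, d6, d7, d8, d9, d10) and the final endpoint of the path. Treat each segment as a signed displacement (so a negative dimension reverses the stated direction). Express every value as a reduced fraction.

Apply edit: d4 := 19
  d5 = 3 - d1*3 + d4 = 10
  d6 = d5/4 - d1/2 = 1/2
  d7 = d2 + d5 + d1/4 = 12
  d8 = d5/3 + 1 - d3/3 = 38/9
  d9 = d5*3 + d1*3 = 42
  d10 = d7/3 = 4
Walk from origin (0, 0):
  seg 1: down by d4 = 19 → (0, -19)
  seg 2: up by d7 = 12 → (0, -7)
  seg 3: left by d9 = 42 → (-42, -7)
  seg 4: right by d4 = 19 → (-23, -7)
  seg 5: up by d1 = 4 → (-23, -3)
  seg 6: down by d5 = 10 → (-23, -13)

d5 = 10
d6 = 1/2
d7 = 12
d8 = 38/9
d9 = 42
d10 = 4
endpoint = (-23, -13)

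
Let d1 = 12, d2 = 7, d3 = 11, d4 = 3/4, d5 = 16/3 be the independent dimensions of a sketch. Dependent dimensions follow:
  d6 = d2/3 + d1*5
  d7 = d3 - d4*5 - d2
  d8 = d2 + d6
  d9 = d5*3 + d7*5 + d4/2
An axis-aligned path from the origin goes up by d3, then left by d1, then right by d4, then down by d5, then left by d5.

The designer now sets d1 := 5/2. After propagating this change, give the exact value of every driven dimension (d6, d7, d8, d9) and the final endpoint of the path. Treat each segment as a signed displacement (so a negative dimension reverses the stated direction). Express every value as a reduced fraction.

d6 = 89/6
d7 = 1/4
d8 = 131/6
d9 = 141/8
endpoint = (-85/12, 17/3)

Apply edit: d1 := 5/2
  d6 = d2/3 + d1*5 = 89/6
  d7 = d3 - d4*5 - d2 = 1/4
  d8 = d2 + d6 = 131/6
  d9 = d5*3 + d7*5 + d4/2 = 141/8
Walk from origin (0, 0):
  seg 1: up by d3 = 11 → (0, 11)
  seg 2: left by d1 = 5/2 → (-5/2, 11)
  seg 3: right by d4 = 3/4 → (-7/4, 11)
  seg 4: down by d5 = 16/3 → (-7/4, 17/3)
  seg 5: left by d5 = 16/3 → (-85/12, 17/3)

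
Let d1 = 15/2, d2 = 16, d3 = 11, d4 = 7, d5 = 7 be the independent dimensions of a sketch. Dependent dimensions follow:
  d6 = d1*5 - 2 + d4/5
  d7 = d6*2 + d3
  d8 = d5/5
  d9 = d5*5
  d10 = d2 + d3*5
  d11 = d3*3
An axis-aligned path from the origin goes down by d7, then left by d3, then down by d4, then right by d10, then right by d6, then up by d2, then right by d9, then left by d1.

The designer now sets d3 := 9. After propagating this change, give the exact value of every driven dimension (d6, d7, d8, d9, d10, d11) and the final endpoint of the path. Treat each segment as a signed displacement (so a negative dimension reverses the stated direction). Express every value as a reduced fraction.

Apply edit: d3 := 9
  d6 = d1*5 - 2 + d4/5 = 369/10
  d7 = d6*2 + d3 = 414/5
  d8 = d5/5 = 7/5
  d9 = d5*5 = 35
  d10 = d2 + d3*5 = 61
  d11 = d3*3 = 27
Walk from origin (0, 0):
  seg 1: down by d7 = 414/5 → (0, -414/5)
  seg 2: left by d3 = 9 → (-9, -414/5)
  seg 3: down by d4 = 7 → (-9, -449/5)
  seg 4: right by d10 = 61 → (52, -449/5)
  seg 5: right by d6 = 369/10 → (889/10, -449/5)
  seg 6: up by d2 = 16 → (889/10, -369/5)
  seg 7: right by d9 = 35 → (1239/10, -369/5)
  seg 8: left by d1 = 15/2 → (582/5, -369/5)

d6 = 369/10
d7 = 414/5
d8 = 7/5
d9 = 35
d10 = 61
d11 = 27
endpoint = (582/5, -369/5)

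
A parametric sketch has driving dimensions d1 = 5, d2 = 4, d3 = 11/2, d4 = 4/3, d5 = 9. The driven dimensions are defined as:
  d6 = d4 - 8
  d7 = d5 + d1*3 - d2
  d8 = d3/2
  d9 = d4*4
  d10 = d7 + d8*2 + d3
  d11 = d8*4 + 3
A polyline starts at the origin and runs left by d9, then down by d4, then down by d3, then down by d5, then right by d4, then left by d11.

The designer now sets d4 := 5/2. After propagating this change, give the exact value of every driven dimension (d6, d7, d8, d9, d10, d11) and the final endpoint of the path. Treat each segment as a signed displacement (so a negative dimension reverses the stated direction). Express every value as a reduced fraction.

d6 = -11/2
d7 = 20
d8 = 11/4
d9 = 10
d10 = 31
d11 = 14
endpoint = (-43/2, -17)

Apply edit: d4 := 5/2
  d6 = d4 - 8 = -11/2
  d7 = d5 + d1*3 - d2 = 20
  d8 = d3/2 = 11/4
  d9 = d4*4 = 10
  d10 = d7 + d8*2 + d3 = 31
  d11 = d8*4 + 3 = 14
Walk from origin (0, 0):
  seg 1: left by d9 = 10 → (-10, 0)
  seg 2: down by d4 = 5/2 → (-10, -5/2)
  seg 3: down by d3 = 11/2 → (-10, -8)
  seg 4: down by d5 = 9 → (-10, -17)
  seg 5: right by d4 = 5/2 → (-15/2, -17)
  seg 6: left by d11 = 14 → (-43/2, -17)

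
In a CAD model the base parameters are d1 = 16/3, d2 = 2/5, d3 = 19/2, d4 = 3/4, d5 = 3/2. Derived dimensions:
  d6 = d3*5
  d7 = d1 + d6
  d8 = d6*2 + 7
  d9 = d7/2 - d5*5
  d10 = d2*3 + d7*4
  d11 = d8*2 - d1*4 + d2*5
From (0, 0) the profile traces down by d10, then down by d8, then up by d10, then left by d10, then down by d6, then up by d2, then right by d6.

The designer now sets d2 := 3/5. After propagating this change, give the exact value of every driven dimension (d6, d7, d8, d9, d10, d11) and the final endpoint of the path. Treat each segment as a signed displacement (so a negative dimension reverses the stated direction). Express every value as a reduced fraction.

d6 = 95/2
d7 = 317/6
d8 = 102
d9 = 227/12
d10 = 3197/15
d11 = 557/3
endpoint = (-4969/30, -1489/10)

Apply edit: d2 := 3/5
  d6 = d3*5 = 95/2
  d7 = d1 + d6 = 317/6
  d8 = d6*2 + 7 = 102
  d9 = d7/2 - d5*5 = 227/12
  d10 = d2*3 + d7*4 = 3197/15
  d11 = d8*2 - d1*4 + d2*5 = 557/3
Walk from origin (0, 0):
  seg 1: down by d10 = 3197/15 → (0, -3197/15)
  seg 2: down by d8 = 102 → (0, -4727/15)
  seg 3: up by d10 = 3197/15 → (0, -102)
  seg 4: left by d10 = 3197/15 → (-3197/15, -102)
  seg 5: down by d6 = 95/2 → (-3197/15, -299/2)
  seg 6: up by d2 = 3/5 → (-3197/15, -1489/10)
  seg 7: right by d6 = 95/2 → (-4969/30, -1489/10)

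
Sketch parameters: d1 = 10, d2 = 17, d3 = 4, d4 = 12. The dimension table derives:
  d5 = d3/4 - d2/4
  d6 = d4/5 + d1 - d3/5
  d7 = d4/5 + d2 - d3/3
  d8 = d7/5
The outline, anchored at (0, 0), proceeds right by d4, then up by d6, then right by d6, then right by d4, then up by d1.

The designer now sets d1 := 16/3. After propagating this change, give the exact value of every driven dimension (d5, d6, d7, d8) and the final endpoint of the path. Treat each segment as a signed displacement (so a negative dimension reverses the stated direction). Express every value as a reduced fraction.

Apply edit: d1 := 16/3
  d5 = d3/4 - d2/4 = -13/4
  d6 = d4/5 + d1 - d3/5 = 104/15
  d7 = d4/5 + d2 - d3/3 = 271/15
  d8 = d7/5 = 271/75
Walk from origin (0, 0):
  seg 1: right by d4 = 12 → (12, 0)
  seg 2: up by d6 = 104/15 → (12, 104/15)
  seg 3: right by d6 = 104/15 → (284/15, 104/15)
  seg 4: right by d4 = 12 → (464/15, 104/15)
  seg 5: up by d1 = 16/3 → (464/15, 184/15)

d5 = -13/4
d6 = 104/15
d7 = 271/15
d8 = 271/75
endpoint = (464/15, 184/15)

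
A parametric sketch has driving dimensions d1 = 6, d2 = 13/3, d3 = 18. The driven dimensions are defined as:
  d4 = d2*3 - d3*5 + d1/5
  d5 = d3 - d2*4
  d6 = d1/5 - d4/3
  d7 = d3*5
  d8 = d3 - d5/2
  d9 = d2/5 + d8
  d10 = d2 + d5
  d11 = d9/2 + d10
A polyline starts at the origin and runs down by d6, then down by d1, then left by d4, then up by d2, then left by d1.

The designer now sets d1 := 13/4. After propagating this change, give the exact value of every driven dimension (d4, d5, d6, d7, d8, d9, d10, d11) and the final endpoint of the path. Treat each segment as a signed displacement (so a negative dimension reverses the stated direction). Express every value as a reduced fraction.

Apply edit: d1 := 13/4
  d4 = d2*3 - d3*5 + d1/5 = -1527/20
  d5 = d3 - d2*4 = 2/3
  d6 = d1/5 - d4/3 = 261/10
  d7 = d3*5 = 90
  d8 = d3 - d5/2 = 53/3
  d9 = d2/5 + d8 = 278/15
  d10 = d2 + d5 = 5
  d11 = d9/2 + d10 = 214/15
Walk from origin (0, 0):
  seg 1: down by d6 = 261/10 → (0, -261/10)
  seg 2: down by d1 = 13/4 → (0, -587/20)
  seg 3: left by d4 = -1527/20 → (1527/20, -587/20)
  seg 4: up by d2 = 13/3 → (1527/20, -1501/60)
  seg 5: left by d1 = 13/4 → (731/10, -1501/60)

d4 = -1527/20
d5 = 2/3
d6 = 261/10
d7 = 90
d8 = 53/3
d9 = 278/15
d10 = 5
d11 = 214/15
endpoint = (731/10, -1501/60)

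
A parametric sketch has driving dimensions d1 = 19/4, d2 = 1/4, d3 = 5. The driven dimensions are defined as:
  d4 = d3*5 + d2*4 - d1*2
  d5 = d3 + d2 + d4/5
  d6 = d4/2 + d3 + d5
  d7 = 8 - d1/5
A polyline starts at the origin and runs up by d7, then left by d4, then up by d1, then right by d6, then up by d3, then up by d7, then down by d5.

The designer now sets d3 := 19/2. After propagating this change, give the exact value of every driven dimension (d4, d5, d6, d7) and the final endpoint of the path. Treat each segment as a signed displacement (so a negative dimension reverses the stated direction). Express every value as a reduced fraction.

Apply edit: d3 := 19/2
  d4 = d3*5 + d2*4 - d1*2 = 39
  d5 = d3 + d2 + d4/5 = 351/20
  d6 = d4/2 + d3 + d5 = 931/20
  d7 = 8 - d1/5 = 141/20
Walk from origin (0, 0):
  seg 1: up by d7 = 141/20 → (0, 141/20)
  seg 2: left by d4 = 39 → (-39, 141/20)
  seg 3: up by d1 = 19/4 → (-39, 59/5)
  seg 4: right by d6 = 931/20 → (151/20, 59/5)
  seg 5: up by d3 = 19/2 → (151/20, 213/10)
  seg 6: up by d7 = 141/20 → (151/20, 567/20)
  seg 7: down by d5 = 351/20 → (151/20, 54/5)

d4 = 39
d5 = 351/20
d6 = 931/20
d7 = 141/20
endpoint = (151/20, 54/5)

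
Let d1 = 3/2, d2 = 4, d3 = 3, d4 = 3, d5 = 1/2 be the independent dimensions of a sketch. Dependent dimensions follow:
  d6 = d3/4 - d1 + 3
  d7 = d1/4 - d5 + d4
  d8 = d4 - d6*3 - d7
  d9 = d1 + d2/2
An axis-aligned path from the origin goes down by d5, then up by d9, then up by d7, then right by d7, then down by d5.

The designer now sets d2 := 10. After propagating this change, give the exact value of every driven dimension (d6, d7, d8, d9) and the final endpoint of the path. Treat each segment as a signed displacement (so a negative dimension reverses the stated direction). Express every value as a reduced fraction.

Apply edit: d2 := 10
  d6 = d3/4 - d1 + 3 = 9/4
  d7 = d1/4 - d5 + d4 = 23/8
  d8 = d4 - d6*3 - d7 = -53/8
  d9 = d1 + d2/2 = 13/2
Walk from origin (0, 0):
  seg 1: down by d5 = 1/2 → (0, -1/2)
  seg 2: up by d9 = 13/2 → (0, 6)
  seg 3: up by d7 = 23/8 → (0, 71/8)
  seg 4: right by d7 = 23/8 → (23/8, 71/8)
  seg 5: down by d5 = 1/2 → (23/8, 67/8)

d6 = 9/4
d7 = 23/8
d8 = -53/8
d9 = 13/2
endpoint = (23/8, 67/8)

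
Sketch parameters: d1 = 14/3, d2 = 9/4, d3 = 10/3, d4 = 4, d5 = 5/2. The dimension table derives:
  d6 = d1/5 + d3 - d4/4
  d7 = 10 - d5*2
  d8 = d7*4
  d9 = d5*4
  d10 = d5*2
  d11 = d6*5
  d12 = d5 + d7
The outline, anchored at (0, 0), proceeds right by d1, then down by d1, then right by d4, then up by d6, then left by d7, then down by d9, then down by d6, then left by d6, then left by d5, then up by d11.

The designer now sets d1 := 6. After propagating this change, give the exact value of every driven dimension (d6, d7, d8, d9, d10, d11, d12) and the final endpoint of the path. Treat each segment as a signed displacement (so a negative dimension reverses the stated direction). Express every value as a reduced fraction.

Apply edit: d1 := 6
  d6 = d1/5 + d3 - d4/4 = 53/15
  d7 = 10 - d5*2 = 5
  d8 = d7*4 = 20
  d9 = d5*4 = 10
  d10 = d5*2 = 5
  d11 = d6*5 = 53/3
  d12 = d5 + d7 = 15/2
Walk from origin (0, 0):
  seg 1: right by d1 = 6 → (6, 0)
  seg 2: down by d1 = 6 → (6, -6)
  seg 3: right by d4 = 4 → (10, -6)
  seg 4: up by d6 = 53/15 → (10, -37/15)
  seg 5: left by d7 = 5 → (5, -37/15)
  seg 6: down by d9 = 10 → (5, -187/15)
  seg 7: down by d6 = 53/15 → (5, -16)
  seg 8: left by d6 = 53/15 → (22/15, -16)
  seg 9: left by d5 = 5/2 → (-31/30, -16)
  seg 10: up by d11 = 53/3 → (-31/30, 5/3)

d6 = 53/15
d7 = 5
d8 = 20
d9 = 10
d10 = 5
d11 = 53/3
d12 = 15/2
endpoint = (-31/30, 5/3)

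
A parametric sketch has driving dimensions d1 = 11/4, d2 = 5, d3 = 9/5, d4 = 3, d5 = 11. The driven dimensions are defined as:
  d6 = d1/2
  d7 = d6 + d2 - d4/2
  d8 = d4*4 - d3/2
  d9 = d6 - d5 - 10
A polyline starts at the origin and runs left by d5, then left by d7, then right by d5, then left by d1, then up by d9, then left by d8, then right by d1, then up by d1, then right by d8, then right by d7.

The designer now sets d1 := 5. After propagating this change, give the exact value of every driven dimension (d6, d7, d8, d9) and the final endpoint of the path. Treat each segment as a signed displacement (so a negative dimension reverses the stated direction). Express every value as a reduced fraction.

Apply edit: d1 := 5
  d6 = d1/2 = 5/2
  d7 = d6 + d2 - d4/2 = 6
  d8 = d4*4 - d3/2 = 111/10
  d9 = d6 - d5 - 10 = -37/2
Walk from origin (0, 0):
  seg 1: left by d5 = 11 → (-11, 0)
  seg 2: left by d7 = 6 → (-17, 0)
  seg 3: right by d5 = 11 → (-6, 0)
  seg 4: left by d1 = 5 → (-11, 0)
  seg 5: up by d9 = -37/2 → (-11, -37/2)
  seg 6: left by d8 = 111/10 → (-221/10, -37/2)
  seg 7: right by d1 = 5 → (-171/10, -37/2)
  seg 8: up by d1 = 5 → (-171/10, -27/2)
  seg 9: right by d8 = 111/10 → (-6, -27/2)
  seg 10: right by d7 = 6 → (0, -27/2)

d6 = 5/2
d7 = 6
d8 = 111/10
d9 = -37/2
endpoint = (0, -27/2)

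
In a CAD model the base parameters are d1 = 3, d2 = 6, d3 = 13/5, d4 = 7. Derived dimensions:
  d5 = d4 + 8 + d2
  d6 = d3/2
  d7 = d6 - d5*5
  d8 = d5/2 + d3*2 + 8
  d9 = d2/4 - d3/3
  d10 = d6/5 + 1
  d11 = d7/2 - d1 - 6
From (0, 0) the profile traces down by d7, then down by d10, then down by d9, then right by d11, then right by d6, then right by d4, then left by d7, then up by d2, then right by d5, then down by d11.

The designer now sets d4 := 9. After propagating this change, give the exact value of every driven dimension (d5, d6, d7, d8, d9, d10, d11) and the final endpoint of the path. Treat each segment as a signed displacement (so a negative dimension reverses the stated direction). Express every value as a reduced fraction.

Apply edit: d4 := 9
  d5 = d4 + 8 + d2 = 23
  d6 = d3/2 = 13/10
  d7 = d6 - d5*5 = -1137/10
  d8 = d5/2 + d3*2 + 8 = 247/10
  d9 = d2/4 - d3/3 = 19/30
  d10 = d6/5 + 1 = 63/50
  d11 = d7/2 - d1 - 6 = -1317/20
Walk from origin (0, 0):
  seg 1: down by d7 = -1137/10 → (0, 1137/10)
  seg 2: down by d10 = 63/50 → (0, 2811/25)
  seg 3: down by d9 = 19/30 → (0, 16771/150)
  seg 4: right by d11 = -1317/20 → (-1317/20, 16771/150)
  seg 5: right by d6 = 13/10 → (-1291/20, 16771/150)
  seg 6: right by d4 = 9 → (-1111/20, 16771/150)
  seg 7: left by d7 = -1137/10 → (1163/20, 16771/150)
  seg 8: up by d2 = 6 → (1163/20, 17671/150)
  seg 9: right by d5 = 23 → (1623/20, 17671/150)
  seg 10: down by d11 = -1317/20 → (1623/20, 55097/300)

d5 = 23
d6 = 13/10
d7 = -1137/10
d8 = 247/10
d9 = 19/30
d10 = 63/50
d11 = -1317/20
endpoint = (1623/20, 55097/300)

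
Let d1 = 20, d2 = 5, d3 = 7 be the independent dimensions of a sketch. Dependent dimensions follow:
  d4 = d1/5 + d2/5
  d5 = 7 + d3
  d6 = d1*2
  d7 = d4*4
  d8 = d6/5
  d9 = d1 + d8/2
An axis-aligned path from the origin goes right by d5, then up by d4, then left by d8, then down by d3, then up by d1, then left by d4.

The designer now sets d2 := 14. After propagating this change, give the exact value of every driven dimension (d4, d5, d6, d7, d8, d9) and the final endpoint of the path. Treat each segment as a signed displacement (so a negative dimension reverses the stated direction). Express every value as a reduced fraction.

d4 = 34/5
d5 = 14
d6 = 40
d7 = 136/5
d8 = 8
d9 = 24
endpoint = (-4/5, 99/5)

Apply edit: d2 := 14
  d4 = d1/5 + d2/5 = 34/5
  d5 = 7 + d3 = 14
  d6 = d1*2 = 40
  d7 = d4*4 = 136/5
  d8 = d6/5 = 8
  d9 = d1 + d8/2 = 24
Walk from origin (0, 0):
  seg 1: right by d5 = 14 → (14, 0)
  seg 2: up by d4 = 34/5 → (14, 34/5)
  seg 3: left by d8 = 8 → (6, 34/5)
  seg 4: down by d3 = 7 → (6, -1/5)
  seg 5: up by d1 = 20 → (6, 99/5)
  seg 6: left by d4 = 34/5 → (-4/5, 99/5)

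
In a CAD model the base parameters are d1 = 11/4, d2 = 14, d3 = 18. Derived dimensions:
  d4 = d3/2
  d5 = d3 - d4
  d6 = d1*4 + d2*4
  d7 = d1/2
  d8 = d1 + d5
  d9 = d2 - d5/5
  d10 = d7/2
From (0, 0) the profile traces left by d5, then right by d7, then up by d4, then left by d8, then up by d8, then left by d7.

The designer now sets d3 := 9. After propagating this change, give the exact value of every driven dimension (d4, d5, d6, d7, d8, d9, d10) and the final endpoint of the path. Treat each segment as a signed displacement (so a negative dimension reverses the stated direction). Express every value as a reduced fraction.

d4 = 9/2
d5 = 9/2
d6 = 67
d7 = 11/8
d8 = 29/4
d9 = 131/10
d10 = 11/16
endpoint = (-47/4, 47/4)

Apply edit: d3 := 9
  d4 = d3/2 = 9/2
  d5 = d3 - d4 = 9/2
  d6 = d1*4 + d2*4 = 67
  d7 = d1/2 = 11/8
  d8 = d1 + d5 = 29/4
  d9 = d2 - d5/5 = 131/10
  d10 = d7/2 = 11/16
Walk from origin (0, 0):
  seg 1: left by d5 = 9/2 → (-9/2, 0)
  seg 2: right by d7 = 11/8 → (-25/8, 0)
  seg 3: up by d4 = 9/2 → (-25/8, 9/2)
  seg 4: left by d8 = 29/4 → (-83/8, 9/2)
  seg 5: up by d8 = 29/4 → (-83/8, 47/4)
  seg 6: left by d7 = 11/8 → (-47/4, 47/4)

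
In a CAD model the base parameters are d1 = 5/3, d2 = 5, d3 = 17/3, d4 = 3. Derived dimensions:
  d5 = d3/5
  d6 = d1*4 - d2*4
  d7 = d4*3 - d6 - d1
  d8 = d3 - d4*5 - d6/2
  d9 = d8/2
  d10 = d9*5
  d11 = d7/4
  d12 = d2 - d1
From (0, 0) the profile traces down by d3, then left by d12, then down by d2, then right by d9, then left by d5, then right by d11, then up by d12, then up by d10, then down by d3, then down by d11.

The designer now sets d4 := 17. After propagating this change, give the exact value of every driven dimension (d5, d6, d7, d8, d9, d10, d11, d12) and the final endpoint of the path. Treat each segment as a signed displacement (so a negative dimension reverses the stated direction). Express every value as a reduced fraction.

Apply edit: d4 := 17
  d5 = d3/5 = 17/15
  d6 = d1*4 - d2*4 = -40/3
  d7 = d4*3 - d6 - d1 = 188/3
  d8 = d3 - d4*5 - d6/2 = -218/3
  d9 = d8/2 = -109/3
  d10 = d9*5 = -545/3
  d11 = d7/4 = 47/3
  d12 = d2 - d1 = 10/3
Walk from origin (0, 0):
  seg 1: down by d3 = 17/3 → (0, -17/3)
  seg 2: left by d12 = 10/3 → (-10/3, -17/3)
  seg 3: down by d2 = 5 → (-10/3, -32/3)
  seg 4: right by d9 = -109/3 → (-119/3, -32/3)
  seg 5: left by d5 = 17/15 → (-204/5, -32/3)
  seg 6: right by d11 = 47/3 → (-377/15, -32/3)
  seg 7: up by d12 = 10/3 → (-377/15, -22/3)
  seg 8: up by d10 = -545/3 → (-377/15, -189)
  seg 9: down by d3 = 17/3 → (-377/15, -584/3)
  seg 10: down by d11 = 47/3 → (-377/15, -631/3)

d5 = 17/15
d6 = -40/3
d7 = 188/3
d8 = -218/3
d9 = -109/3
d10 = -545/3
d11 = 47/3
d12 = 10/3
endpoint = (-377/15, -631/3)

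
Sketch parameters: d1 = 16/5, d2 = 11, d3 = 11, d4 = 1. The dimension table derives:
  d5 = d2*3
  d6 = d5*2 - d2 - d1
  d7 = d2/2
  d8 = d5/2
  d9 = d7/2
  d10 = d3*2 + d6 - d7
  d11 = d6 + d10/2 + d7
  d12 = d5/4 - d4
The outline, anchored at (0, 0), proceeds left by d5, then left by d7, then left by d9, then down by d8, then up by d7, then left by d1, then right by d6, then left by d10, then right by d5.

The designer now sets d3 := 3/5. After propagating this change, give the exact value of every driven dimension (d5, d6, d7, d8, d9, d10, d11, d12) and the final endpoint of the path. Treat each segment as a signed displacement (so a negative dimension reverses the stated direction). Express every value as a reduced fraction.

d5 = 33
d6 = 259/5
d7 = 11/2
d8 = 33/2
d9 = 11/4
d10 = 95/2
d11 = 1621/20
d12 = 29/4
endpoint = (-143/20, -11)

Apply edit: d3 := 3/5
  d5 = d2*3 = 33
  d6 = d5*2 - d2 - d1 = 259/5
  d7 = d2/2 = 11/2
  d8 = d5/2 = 33/2
  d9 = d7/2 = 11/4
  d10 = d3*2 + d6 - d7 = 95/2
  d11 = d6 + d10/2 + d7 = 1621/20
  d12 = d5/4 - d4 = 29/4
Walk from origin (0, 0):
  seg 1: left by d5 = 33 → (-33, 0)
  seg 2: left by d7 = 11/2 → (-77/2, 0)
  seg 3: left by d9 = 11/4 → (-165/4, 0)
  seg 4: down by d8 = 33/2 → (-165/4, -33/2)
  seg 5: up by d7 = 11/2 → (-165/4, -11)
  seg 6: left by d1 = 16/5 → (-889/20, -11)
  seg 7: right by d6 = 259/5 → (147/20, -11)
  seg 8: left by d10 = 95/2 → (-803/20, -11)
  seg 9: right by d5 = 33 → (-143/20, -11)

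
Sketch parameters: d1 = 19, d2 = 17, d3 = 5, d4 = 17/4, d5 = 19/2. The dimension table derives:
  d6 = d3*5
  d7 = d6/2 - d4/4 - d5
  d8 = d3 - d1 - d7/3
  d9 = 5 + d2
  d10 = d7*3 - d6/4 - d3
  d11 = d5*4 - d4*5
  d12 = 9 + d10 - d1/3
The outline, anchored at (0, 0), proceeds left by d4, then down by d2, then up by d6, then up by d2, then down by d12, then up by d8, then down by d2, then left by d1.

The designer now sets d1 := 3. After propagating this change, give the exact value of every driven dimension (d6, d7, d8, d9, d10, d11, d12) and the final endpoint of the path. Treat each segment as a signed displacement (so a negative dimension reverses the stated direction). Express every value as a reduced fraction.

Apply edit: d1 := 3
  d6 = d3*5 = 25
  d7 = d6/2 - d4/4 - d5 = 31/16
  d8 = d3 - d1 - d7/3 = 65/48
  d9 = 5 + d2 = 22
  d10 = d7*3 - d6/4 - d3 = -87/16
  d11 = d5*4 - d4*5 = 67/4
  d12 = 9 + d10 - d1/3 = 41/16
Walk from origin (0, 0):
  seg 1: left by d4 = 17/4 → (-17/4, 0)
  seg 2: down by d2 = 17 → (-17/4, -17)
  seg 3: up by d6 = 25 → (-17/4, 8)
  seg 4: up by d2 = 17 → (-17/4, 25)
  seg 5: down by d12 = 41/16 → (-17/4, 359/16)
  seg 6: up by d8 = 65/48 → (-17/4, 571/24)
  seg 7: down by d2 = 17 → (-17/4, 163/24)
  seg 8: left by d1 = 3 → (-29/4, 163/24)

d6 = 25
d7 = 31/16
d8 = 65/48
d9 = 22
d10 = -87/16
d11 = 67/4
d12 = 41/16
endpoint = (-29/4, 163/24)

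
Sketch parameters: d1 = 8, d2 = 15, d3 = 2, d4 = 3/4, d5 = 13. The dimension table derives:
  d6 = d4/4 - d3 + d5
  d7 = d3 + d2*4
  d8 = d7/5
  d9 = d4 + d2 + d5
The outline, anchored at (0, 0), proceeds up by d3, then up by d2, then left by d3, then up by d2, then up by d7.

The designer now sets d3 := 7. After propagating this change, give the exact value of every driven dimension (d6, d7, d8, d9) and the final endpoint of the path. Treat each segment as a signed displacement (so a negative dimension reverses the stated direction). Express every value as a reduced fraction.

d6 = 99/16
d7 = 67
d8 = 67/5
d9 = 115/4
endpoint = (-7, 104)

Apply edit: d3 := 7
  d6 = d4/4 - d3 + d5 = 99/16
  d7 = d3 + d2*4 = 67
  d8 = d7/5 = 67/5
  d9 = d4 + d2 + d5 = 115/4
Walk from origin (0, 0):
  seg 1: up by d3 = 7 → (0, 7)
  seg 2: up by d2 = 15 → (0, 22)
  seg 3: left by d3 = 7 → (-7, 22)
  seg 4: up by d2 = 15 → (-7, 37)
  seg 5: up by d7 = 67 → (-7, 104)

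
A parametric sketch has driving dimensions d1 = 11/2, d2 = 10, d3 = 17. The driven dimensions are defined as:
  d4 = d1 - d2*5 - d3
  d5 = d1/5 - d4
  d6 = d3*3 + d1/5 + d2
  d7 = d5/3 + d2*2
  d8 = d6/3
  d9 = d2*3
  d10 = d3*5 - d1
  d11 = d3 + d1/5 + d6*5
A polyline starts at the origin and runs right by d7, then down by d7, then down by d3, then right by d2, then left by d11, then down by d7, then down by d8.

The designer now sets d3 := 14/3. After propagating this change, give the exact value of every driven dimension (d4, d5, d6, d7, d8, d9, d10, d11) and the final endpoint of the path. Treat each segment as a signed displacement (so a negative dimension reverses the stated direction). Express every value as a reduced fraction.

d4 = -295/6
d5 = 754/15
d6 = 251/10
d7 = 1654/45
d8 = 251/30
d9 = 30
d10 = 107/6
d11 = 1969/15
endpoint = (-3803/45, -7789/90)

Apply edit: d3 := 14/3
  d4 = d1 - d2*5 - d3 = -295/6
  d5 = d1/5 - d4 = 754/15
  d6 = d3*3 + d1/5 + d2 = 251/10
  d7 = d5/3 + d2*2 = 1654/45
  d8 = d6/3 = 251/30
  d9 = d2*3 = 30
  d10 = d3*5 - d1 = 107/6
  d11 = d3 + d1/5 + d6*5 = 1969/15
Walk from origin (0, 0):
  seg 1: right by d7 = 1654/45 → (1654/45, 0)
  seg 2: down by d7 = 1654/45 → (1654/45, -1654/45)
  seg 3: down by d3 = 14/3 → (1654/45, -1864/45)
  seg 4: right by d2 = 10 → (2104/45, -1864/45)
  seg 5: left by d11 = 1969/15 → (-3803/45, -1864/45)
  seg 6: down by d7 = 1654/45 → (-3803/45, -3518/45)
  seg 7: down by d8 = 251/30 → (-3803/45, -7789/90)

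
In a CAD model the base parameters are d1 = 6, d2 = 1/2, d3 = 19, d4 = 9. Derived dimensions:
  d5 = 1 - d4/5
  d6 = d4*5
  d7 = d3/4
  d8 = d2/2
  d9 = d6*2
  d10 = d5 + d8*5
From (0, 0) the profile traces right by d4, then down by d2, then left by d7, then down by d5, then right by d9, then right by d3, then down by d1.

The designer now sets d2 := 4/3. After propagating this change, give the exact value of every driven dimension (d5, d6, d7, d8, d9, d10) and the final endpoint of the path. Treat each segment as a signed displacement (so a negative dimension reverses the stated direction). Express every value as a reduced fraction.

Apply edit: d2 := 4/3
  d5 = 1 - d4/5 = -4/5
  d6 = d4*5 = 45
  d7 = d3/4 = 19/4
  d8 = d2/2 = 2/3
  d9 = d6*2 = 90
  d10 = d5 + d8*5 = 38/15
Walk from origin (0, 0):
  seg 1: right by d4 = 9 → (9, 0)
  seg 2: down by d2 = 4/3 → (9, -4/3)
  seg 3: left by d7 = 19/4 → (17/4, -4/3)
  seg 4: down by d5 = -4/5 → (17/4, -8/15)
  seg 5: right by d9 = 90 → (377/4, -8/15)
  seg 6: right by d3 = 19 → (453/4, -8/15)
  seg 7: down by d1 = 6 → (453/4, -98/15)

d5 = -4/5
d6 = 45
d7 = 19/4
d8 = 2/3
d9 = 90
d10 = 38/15
endpoint = (453/4, -98/15)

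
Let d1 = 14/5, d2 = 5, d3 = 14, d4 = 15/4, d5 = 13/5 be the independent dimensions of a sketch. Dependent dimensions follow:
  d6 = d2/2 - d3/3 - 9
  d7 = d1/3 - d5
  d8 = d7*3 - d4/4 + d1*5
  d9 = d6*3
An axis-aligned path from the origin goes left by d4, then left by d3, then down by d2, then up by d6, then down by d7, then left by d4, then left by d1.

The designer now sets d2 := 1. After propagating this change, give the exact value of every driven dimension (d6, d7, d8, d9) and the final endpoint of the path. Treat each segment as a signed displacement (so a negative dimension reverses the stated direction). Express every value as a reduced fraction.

d6 = -79/6
d7 = -5/3
d8 = 129/16
d9 = -79/2
endpoint = (-243/10, -25/2)

Apply edit: d2 := 1
  d6 = d2/2 - d3/3 - 9 = -79/6
  d7 = d1/3 - d5 = -5/3
  d8 = d7*3 - d4/4 + d1*5 = 129/16
  d9 = d6*3 = -79/2
Walk from origin (0, 0):
  seg 1: left by d4 = 15/4 → (-15/4, 0)
  seg 2: left by d3 = 14 → (-71/4, 0)
  seg 3: down by d2 = 1 → (-71/4, -1)
  seg 4: up by d6 = -79/6 → (-71/4, -85/6)
  seg 5: down by d7 = -5/3 → (-71/4, -25/2)
  seg 6: left by d4 = 15/4 → (-43/2, -25/2)
  seg 7: left by d1 = 14/5 → (-243/10, -25/2)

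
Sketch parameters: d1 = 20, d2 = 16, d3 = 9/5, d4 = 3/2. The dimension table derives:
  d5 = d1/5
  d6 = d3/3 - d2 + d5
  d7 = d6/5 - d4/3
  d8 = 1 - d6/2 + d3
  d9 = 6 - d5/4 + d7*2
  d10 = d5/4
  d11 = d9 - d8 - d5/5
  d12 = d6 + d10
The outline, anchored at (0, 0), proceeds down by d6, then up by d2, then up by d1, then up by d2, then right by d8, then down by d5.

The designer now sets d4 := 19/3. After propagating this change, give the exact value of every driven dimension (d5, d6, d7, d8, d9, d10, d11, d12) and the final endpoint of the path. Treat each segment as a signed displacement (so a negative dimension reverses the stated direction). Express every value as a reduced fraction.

Apply edit: d4 := 19/3
  d5 = d1/5 = 4
  d6 = d3/3 - d2 + d5 = -57/5
  d7 = d6/5 - d4/3 = -988/225
  d8 = 1 - d6/2 + d3 = 17/2
  d9 = 6 - d5/4 + d7*2 = -851/225
  d10 = d5/4 = 1
  d11 = d9 - d8 - d5/5 = -5887/450
  d12 = d6 + d10 = -52/5
Walk from origin (0, 0):
  seg 1: down by d6 = -57/5 → (0, 57/5)
  seg 2: up by d2 = 16 → (0, 137/5)
  seg 3: up by d1 = 20 → (0, 237/5)
  seg 4: up by d2 = 16 → (0, 317/5)
  seg 5: right by d8 = 17/2 → (17/2, 317/5)
  seg 6: down by d5 = 4 → (17/2, 297/5)

d5 = 4
d6 = -57/5
d7 = -988/225
d8 = 17/2
d9 = -851/225
d10 = 1
d11 = -5887/450
d12 = -52/5
endpoint = (17/2, 297/5)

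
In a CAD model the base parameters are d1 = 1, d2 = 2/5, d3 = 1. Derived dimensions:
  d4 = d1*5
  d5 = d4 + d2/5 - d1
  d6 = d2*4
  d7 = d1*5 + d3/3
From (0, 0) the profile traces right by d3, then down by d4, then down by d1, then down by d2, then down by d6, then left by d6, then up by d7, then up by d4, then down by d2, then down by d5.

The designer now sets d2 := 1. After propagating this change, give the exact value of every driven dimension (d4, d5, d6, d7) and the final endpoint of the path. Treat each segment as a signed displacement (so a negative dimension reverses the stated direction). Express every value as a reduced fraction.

Apply edit: d2 := 1
  d4 = d1*5 = 5
  d5 = d4 + d2/5 - d1 = 21/5
  d6 = d2*4 = 4
  d7 = d1*5 + d3/3 = 16/3
Walk from origin (0, 0):
  seg 1: right by d3 = 1 → (1, 0)
  seg 2: down by d4 = 5 → (1, -5)
  seg 3: down by d1 = 1 → (1, -6)
  seg 4: down by d2 = 1 → (1, -7)
  seg 5: down by d6 = 4 → (1, -11)
  seg 6: left by d6 = 4 → (-3, -11)
  seg 7: up by d7 = 16/3 → (-3, -17/3)
  seg 8: up by d4 = 5 → (-3, -2/3)
  seg 9: down by d2 = 1 → (-3, -5/3)
  seg 10: down by d5 = 21/5 → (-3, -88/15)

d4 = 5
d5 = 21/5
d6 = 4
d7 = 16/3
endpoint = (-3, -88/15)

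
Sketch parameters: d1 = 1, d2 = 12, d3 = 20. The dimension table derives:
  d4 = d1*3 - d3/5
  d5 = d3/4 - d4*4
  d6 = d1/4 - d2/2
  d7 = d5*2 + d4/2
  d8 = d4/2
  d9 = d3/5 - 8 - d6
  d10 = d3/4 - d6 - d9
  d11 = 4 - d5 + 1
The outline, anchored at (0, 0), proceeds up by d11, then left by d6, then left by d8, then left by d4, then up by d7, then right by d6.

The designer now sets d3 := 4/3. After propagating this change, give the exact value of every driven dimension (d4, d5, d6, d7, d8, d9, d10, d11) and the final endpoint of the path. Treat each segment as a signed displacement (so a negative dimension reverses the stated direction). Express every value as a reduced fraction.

Apply edit: d3 := 4/3
  d4 = d1*3 - d3/5 = 41/15
  d5 = d3/4 - d4*4 = -53/5
  d6 = d1/4 - d2/2 = -23/4
  d7 = d5*2 + d4/2 = -119/6
  d8 = d4/2 = 41/30
  d9 = d3/5 - 8 - d6 = -119/60
  d10 = d3/4 - d6 - d9 = 121/15
  d11 = 4 - d5 + 1 = 78/5
Walk from origin (0, 0):
  seg 1: up by d11 = 78/5 → (0, 78/5)
  seg 2: left by d6 = -23/4 → (23/4, 78/5)
  seg 3: left by d8 = 41/30 → (263/60, 78/5)
  seg 4: left by d4 = 41/15 → (33/20, 78/5)
  seg 5: up by d7 = -119/6 → (33/20, -127/30)
  seg 6: right by d6 = -23/4 → (-41/10, -127/30)

d4 = 41/15
d5 = -53/5
d6 = -23/4
d7 = -119/6
d8 = 41/30
d9 = -119/60
d10 = 121/15
d11 = 78/5
endpoint = (-41/10, -127/30)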